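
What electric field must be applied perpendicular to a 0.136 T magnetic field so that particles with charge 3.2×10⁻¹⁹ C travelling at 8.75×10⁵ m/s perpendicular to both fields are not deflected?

E = 1.19×10⁵ V/m

For straight-line motion qE = qvB, so E = vB.
E = 8.75×10⁵ × 0.136 = 1.19×10⁵ V/m.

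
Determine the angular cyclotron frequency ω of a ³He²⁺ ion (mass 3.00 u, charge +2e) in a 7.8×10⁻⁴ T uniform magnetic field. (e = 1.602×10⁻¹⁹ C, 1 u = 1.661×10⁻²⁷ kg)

ω = |q|B/m.
ω = (3.204×10⁻¹⁹)(7.8×10⁻⁴)/4.983×10⁻²⁷ ≈ 5.0×10⁴ rad/s.

ω ≈ 5.0×10⁴ rad/s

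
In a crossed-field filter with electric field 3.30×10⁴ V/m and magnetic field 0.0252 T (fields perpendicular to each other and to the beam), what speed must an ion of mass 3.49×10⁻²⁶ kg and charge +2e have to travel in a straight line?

v = 1.31×10⁶ m/s

Straight-line motion ⇒ electric and magnetic forces cancel, so E = vB.
v = E/B = 3.30×10⁴/0.0252 = 1.31×10⁶ m/s.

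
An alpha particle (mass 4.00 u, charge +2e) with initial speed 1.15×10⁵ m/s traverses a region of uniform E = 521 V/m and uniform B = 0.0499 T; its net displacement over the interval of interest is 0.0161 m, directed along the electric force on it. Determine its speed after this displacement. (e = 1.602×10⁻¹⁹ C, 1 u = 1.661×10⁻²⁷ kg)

v_f ≈ 1.18×10⁵ m/s

B does no work; ΔKE = |q|E d.
½mv_f² = ½mv₀² + |q|Ed = ½(6.644×10⁻²⁷)(1.15×10⁵)² + (3.204×10⁻¹⁹)(521)(0.0161) ≈ 4.393×10⁻¹⁷ J + 2.688×10⁻¹⁸ J ≈ 4.662×10⁻¹⁷ J.
v_f = √(2·4.662×10⁻¹⁷/6.644×10⁻²⁷) ≈ 1.18×10⁵ m/s.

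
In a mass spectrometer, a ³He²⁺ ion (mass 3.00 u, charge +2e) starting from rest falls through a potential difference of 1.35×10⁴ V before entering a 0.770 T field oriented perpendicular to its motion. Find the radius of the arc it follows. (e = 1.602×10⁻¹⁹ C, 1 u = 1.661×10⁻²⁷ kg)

r ≈ 0.0266 m

Acceleration: |q|V = ½mv² ⇒ v = √(2|q|V/m) = √(2·3.204×10⁻¹⁹·1.35×10⁴/4.983×10⁻²⁷) ≈ 1.318×10⁶ m/s.
In the field: r = mv/(|q|B) = (4.983×10⁻²⁷)(1.318×10⁶)/((3.204×10⁻¹⁹)(0.770)) ≈ 0.0266 m.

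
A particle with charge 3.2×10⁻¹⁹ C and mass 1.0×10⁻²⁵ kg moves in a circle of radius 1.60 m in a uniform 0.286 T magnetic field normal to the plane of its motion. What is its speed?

v ≈ 1.46×10⁶ m/s

From |q|vB = mv²/r, v = |q|Br/m.
v = (3.2×10⁻¹⁹)(0.286)(1.60)/1.0×10⁻²⁵ ≈ 1.46×10⁶ m/s.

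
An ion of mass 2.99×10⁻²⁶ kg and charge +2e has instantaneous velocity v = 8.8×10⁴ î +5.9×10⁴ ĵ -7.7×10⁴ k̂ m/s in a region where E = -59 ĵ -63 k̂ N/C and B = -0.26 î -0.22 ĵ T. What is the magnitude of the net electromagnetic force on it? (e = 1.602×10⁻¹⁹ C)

v×B = (-1.69×10⁴, 2.00×10⁴, -4020) N/C.
E + v×B = (-1.69×10⁴, 2.00×10⁴, -4080) N/C.
F = q(E + v×B) = (3.204×10⁻¹⁹ C)·(-1.69×10⁴, 2.00×10⁴, -4080) = (-5.43×10⁻¹⁵, 6.40×10⁻¹⁵, -1.31×10⁻¹⁵) N.
|F| = 8.49×10⁻¹⁵ N.

|F| ≈ 8.49×10⁻¹⁵ N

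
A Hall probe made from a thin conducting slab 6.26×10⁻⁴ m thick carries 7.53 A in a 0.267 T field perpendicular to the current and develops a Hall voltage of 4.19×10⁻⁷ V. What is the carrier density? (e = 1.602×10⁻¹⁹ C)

From V_H = IB/(n e t), n = IB/(V_H e t).
n = (7.53)(0.267)/((4.19×10⁻⁷)(1.602×10⁻¹⁹)(6.26×10⁻⁴)) ≈ 4.78×10²⁸ m⁻³.

n ≈ 4.78×10²⁸ m⁻³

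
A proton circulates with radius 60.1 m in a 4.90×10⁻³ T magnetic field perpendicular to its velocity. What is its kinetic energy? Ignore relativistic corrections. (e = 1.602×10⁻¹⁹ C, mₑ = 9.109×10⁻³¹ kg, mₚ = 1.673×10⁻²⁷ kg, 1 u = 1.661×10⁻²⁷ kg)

v = |q|Br/m, then KE = ½mv² = (qBr)²/(2m).
v = (1.602×10⁻¹⁹)(4.90×10⁻³)(60.1)/1.673×10⁻²⁷ ≈ 2.820×10⁷ m/s.
KE = ½(1.673×10⁻²⁷)(2.820×10⁷)² ≈ 6.65×10⁻¹³ J = 4.15×10⁶ eV.

KE ≈ 4.15×10⁶ eV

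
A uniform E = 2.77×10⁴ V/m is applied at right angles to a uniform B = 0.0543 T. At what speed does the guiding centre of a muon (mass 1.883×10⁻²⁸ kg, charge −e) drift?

v_d ≈ 5.10×10⁵ m/s

The steady drift has the magnetic force balancing the electric force, so v_d = E/B.
v_d = 2.77×10⁴/0.0543 = 5.10×10⁵ m/s.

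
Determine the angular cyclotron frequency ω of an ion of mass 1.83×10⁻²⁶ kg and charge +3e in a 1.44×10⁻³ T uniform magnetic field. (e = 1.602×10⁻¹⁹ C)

ω ≈ 3.78×10⁴ rad/s

ω = |q|B/m.
ω = (4.806×10⁻¹⁹)(1.44×10⁻³)/1.83×10⁻²⁶ ≈ 3.78×10⁴ rad/s.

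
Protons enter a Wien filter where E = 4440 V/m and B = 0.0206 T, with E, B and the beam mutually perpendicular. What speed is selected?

v = 2.16×10⁵ m/s

Zero net Lorentz force requires |qE| = |q v×B|, i.e. E = vB.
v = E/B = 4440/0.0206 = 2.16×10⁵ m/s.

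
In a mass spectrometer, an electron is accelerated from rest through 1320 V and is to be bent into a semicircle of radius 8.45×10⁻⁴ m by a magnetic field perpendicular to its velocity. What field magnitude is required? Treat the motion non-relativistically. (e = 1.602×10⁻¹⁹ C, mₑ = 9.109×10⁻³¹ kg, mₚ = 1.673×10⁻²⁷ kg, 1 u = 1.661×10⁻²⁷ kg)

v = √(2|q|V/m) = √(2·1.602×10⁻¹⁹·1320/9.109×10⁻³¹) ≈ 2.155×10⁷ m/s.
B = mv/(|q|r) = (9.109×10⁻³¹)(2.155×10⁷)/((1.602×10⁻¹⁹)(8.45×10⁻⁴)) ≈ 0.145 T.

B ≈ 0.145 T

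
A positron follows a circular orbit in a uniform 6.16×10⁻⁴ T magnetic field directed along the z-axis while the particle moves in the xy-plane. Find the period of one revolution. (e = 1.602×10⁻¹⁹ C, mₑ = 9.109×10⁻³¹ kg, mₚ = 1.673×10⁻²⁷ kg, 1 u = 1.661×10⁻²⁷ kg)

T ≈ 5.80×10⁻⁸ s

The cyclotron period depends only on m, q, B: T = 2πm/(|q|B).
T = 2π(9.109×10⁻³¹)/((1.602×10⁻¹⁹)(6.16×10⁻⁴)) ≈ 5.80×10⁻⁸ s.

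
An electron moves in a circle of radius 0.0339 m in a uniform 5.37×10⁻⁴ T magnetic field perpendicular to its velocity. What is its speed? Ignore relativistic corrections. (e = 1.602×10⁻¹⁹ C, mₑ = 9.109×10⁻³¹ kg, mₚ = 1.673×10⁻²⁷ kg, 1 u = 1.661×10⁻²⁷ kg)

From |q|vB = mv²/r, v = |q|Br/m.
v = (1.602×10⁻¹⁹)(5.37×10⁻⁴)(0.0339)/9.109×10⁻³¹ ≈ 3.20×10⁶ m/s.

v ≈ 3.20×10⁶ m/s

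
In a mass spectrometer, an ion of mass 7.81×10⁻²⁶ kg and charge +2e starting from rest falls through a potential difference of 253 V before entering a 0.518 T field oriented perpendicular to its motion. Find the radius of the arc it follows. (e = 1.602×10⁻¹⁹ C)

r ≈ 0.0214 m

Acceleration: |q|V = ½mv² ⇒ v = √(2|q|V/m) = √(2·3.204×10⁻¹⁹·253/7.81×10⁻²⁶) ≈ 4.556×10⁴ m/s.
In the field: r = mv/(|q|B) = (7.81×10⁻²⁶)(4.556×10⁴)/((3.204×10⁻¹⁹)(0.518)) ≈ 0.0214 m.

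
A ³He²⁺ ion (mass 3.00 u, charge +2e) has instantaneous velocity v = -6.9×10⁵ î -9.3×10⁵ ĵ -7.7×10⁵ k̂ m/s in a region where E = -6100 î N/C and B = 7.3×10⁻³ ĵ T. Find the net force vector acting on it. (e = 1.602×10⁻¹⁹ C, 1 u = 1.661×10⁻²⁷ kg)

v×B = (5620, 0, -5040) N/C.
E + v×B = (-479, 0, -5040) N/C.
F = q(E + v×B) = (3.204×10⁻¹⁹ C)·(-479, 0, -5040) = (-1.53×10⁻¹⁶, 0, -1.61×10⁻¹⁵) N.

F ≈ (-1.53×10⁻¹⁶, 0, -1.61×10⁻¹⁵) N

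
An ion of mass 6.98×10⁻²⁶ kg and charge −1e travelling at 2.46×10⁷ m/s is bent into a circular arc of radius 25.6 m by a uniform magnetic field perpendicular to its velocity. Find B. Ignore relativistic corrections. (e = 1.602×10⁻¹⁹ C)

B ≈ 0.419 T

From |q|vB = mv²/r, B = mv/(|q|r).
B = (6.98×10⁻²⁶)(2.46×10⁷)/((1.602×10⁻¹⁹)(25.6)) ≈ 0.419 T.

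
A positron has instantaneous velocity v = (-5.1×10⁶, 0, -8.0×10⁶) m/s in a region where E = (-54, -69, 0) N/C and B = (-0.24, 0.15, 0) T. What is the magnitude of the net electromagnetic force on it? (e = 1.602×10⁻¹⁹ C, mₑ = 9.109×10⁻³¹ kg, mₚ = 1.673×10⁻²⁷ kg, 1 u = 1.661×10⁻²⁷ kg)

|F| ≈ 3.83×10⁻¹³ N

v×B = (1.20×10⁶, 1.92×10⁶, -7.65×10⁵) N/C.
E + v×B = (1.20×10⁶, 1.92×10⁶, -7.65×10⁵) N/C.
F = q(E + v×B) = (1.602×10⁻¹⁹ C)·(1.20×10⁶, 1.92×10⁶, -7.65×10⁵) = (1.92×10⁻¹³, 3.08×10⁻¹³, -1.23×10⁻¹³) N.
|F| = 3.83×10⁻¹³ N.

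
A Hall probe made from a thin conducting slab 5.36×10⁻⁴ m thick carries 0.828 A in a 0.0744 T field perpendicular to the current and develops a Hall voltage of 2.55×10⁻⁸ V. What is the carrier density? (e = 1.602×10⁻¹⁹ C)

n ≈ 2.81×10²⁸ m⁻³

From V_H = IB/(n e t), n = IB/(V_H e t).
n = (0.828)(0.0744)/((2.55×10⁻⁸)(1.602×10⁻¹⁹)(5.36×10⁻⁴)) ≈ 2.81×10²⁸ m⁻³.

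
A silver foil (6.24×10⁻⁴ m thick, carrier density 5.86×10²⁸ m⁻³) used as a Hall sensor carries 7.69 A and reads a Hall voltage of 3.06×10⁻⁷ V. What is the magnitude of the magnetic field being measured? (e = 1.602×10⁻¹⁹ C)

B ≈ 0.233 T

From V_H = IB/(n e t), B = V_H n e t / I.
B = (3.06×10⁻⁷)(5.86×10²⁸)(1.602×10⁻¹⁹)(6.24×10⁻⁴)/7.69 ≈ 0.233 T.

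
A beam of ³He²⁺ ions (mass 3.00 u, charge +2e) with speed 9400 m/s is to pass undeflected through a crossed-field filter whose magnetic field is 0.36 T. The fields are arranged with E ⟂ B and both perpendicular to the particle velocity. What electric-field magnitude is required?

E = 3400 V/m

For straight-line motion qE = qvB, so E = vB.
E = 9400 × 0.36 = 3400 V/m.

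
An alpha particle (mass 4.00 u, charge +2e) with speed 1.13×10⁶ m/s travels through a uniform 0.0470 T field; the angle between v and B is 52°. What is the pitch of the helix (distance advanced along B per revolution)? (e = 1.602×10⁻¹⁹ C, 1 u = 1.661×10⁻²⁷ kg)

p ≈ 1.93 m

v∥ = v cosθ = 1.13×10⁶·cos52° ≈ 6.957×10⁵ m/s.
T = 2πm/(|q|B) = 2π(6.644×10⁻²⁷)/((3.204×10⁻¹⁹)(0.0470)) ≈ 2.772×10⁻⁶ s.
pitch = v∥ T = (6.957×10⁵)(2.772×10⁻⁶) ≈ 1.93 m.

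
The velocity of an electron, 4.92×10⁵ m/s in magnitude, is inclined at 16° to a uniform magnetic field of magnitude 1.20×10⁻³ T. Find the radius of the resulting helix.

v⊥ = v sinθ = 4.92×10⁵·sin16° ≈ 1.356×10⁵ m/s.
r = m v⊥/(|q|B) = (9.109×10⁻³¹)(1.356×10⁵)/((1.602×10⁻¹⁹)(1.20×10⁻³)) ≈ 6.43×10⁻⁴ m.

r ≈ 6.43×10⁻⁴ m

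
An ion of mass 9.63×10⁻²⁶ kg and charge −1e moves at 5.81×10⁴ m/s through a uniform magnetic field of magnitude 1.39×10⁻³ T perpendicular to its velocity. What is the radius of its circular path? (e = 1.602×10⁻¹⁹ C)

The magnetic force provides the centripetal force: |q|vB = mv²/r.
r = mv/(|q|B) = (9.63×10⁻²⁶)(5.81×10⁴)/((1.602×10⁻¹⁹)(1.39×10⁻³)) ≈ 25.1 m.

r ≈ 25.1 m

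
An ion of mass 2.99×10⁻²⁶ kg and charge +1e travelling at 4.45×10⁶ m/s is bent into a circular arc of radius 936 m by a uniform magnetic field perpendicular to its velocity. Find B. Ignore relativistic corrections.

B ≈ 8.87×10⁻⁴ T

From |q|vB = mv²/r, B = mv/(|q|r).
B = (2.99×10⁻²⁶)(4.45×10⁶)/((1.602×10⁻¹⁹)(936)) ≈ 8.87×10⁻⁴ T.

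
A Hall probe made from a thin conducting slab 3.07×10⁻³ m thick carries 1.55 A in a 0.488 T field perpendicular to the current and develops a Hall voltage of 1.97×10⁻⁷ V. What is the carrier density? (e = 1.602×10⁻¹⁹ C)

n ≈ 7.81×10²⁷ m⁻³

From V_H = IB/(n e t), n = IB/(V_H e t).
n = (1.55)(0.488)/((1.97×10⁻⁷)(1.602×10⁻¹⁹)(3.07×10⁻³)) ≈ 7.81×10²⁷ m⁻³.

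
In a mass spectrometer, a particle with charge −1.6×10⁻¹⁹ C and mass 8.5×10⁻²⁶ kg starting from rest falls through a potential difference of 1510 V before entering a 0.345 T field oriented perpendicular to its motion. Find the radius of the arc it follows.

Acceleration: |q|V = ½mv² ⇒ v = √(2|q|V/m) = √(2·1.6×10⁻¹⁹·1510/8.5×10⁻²⁶) ≈ 7.540×10⁴ m/s.
In the field: r = mv/(|q|B) = (8.5×10⁻²⁶)(7.540×10⁴)/((1.6×10⁻¹⁹)(0.345)) ≈ 0.116 m.

r ≈ 0.116 m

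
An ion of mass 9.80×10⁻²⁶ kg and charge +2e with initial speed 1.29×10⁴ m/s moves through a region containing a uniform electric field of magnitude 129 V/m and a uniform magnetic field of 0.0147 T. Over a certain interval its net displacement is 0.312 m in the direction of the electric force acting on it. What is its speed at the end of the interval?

v_f ≈ 2.07×10⁴ m/s

B does no work; ΔKE = |q|E d.
½mv_f² = ½mv₀² + |q|Ed = ½(9.80×10⁻²⁶)(1.29×10⁴)² + (3.204×10⁻¹⁹)(129)(0.312) ≈ 8.154×10⁻¹⁸ J + 1.290×10⁻¹⁷ J ≈ 2.105×10⁻¹⁷ J.
v_f = √(2·2.105×10⁻¹⁷/9.80×10⁻²⁶) ≈ 2.07×10⁴ m/s.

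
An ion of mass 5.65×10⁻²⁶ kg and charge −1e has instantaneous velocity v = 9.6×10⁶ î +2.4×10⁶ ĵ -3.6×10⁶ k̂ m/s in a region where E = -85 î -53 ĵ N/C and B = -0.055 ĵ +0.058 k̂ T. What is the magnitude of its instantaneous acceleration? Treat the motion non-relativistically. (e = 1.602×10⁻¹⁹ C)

v×B = (-5.88×10⁴, -5.57×10⁵, -5.28×10⁵) N/C.
E + v×B = (-5.89×10⁴, -5.57×10⁵, -5.28×10⁵) N/C.
F = q(E + v×B) = (−1.602×10⁻¹⁹ C)·(-5.89×10⁴, -5.57×10⁵, -5.28×10⁵) = (9.43×10⁻¹⁵, 8.92×10⁻¹⁴, 8.46×10⁻¹⁴) N.
|a| = |F|/m = 1.233×10⁻¹³/5.65×10⁻²⁶ ≈ 2.18×10¹² m/s².

|a| ≈ 2.18×10¹² m/s²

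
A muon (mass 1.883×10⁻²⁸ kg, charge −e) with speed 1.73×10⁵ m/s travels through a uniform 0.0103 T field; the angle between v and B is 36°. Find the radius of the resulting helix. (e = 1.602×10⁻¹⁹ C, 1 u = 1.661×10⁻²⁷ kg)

r ≈ 0.0116 m

v⊥ = v sinθ = 1.73×10⁵·sin36° ≈ 1.017×10⁵ m/s.
r = m v⊥/(|q|B) = (1.883×10⁻²⁸)(1.017×10⁵)/((1.602×10⁻¹⁹)(0.0103)) ≈ 0.0116 m.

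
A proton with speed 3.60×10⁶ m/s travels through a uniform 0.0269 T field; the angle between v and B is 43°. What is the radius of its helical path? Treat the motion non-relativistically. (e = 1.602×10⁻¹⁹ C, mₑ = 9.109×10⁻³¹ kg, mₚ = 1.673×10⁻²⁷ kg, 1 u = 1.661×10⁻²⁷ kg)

r ≈ 0.953 m

v⊥ = v sinθ = 3.60×10⁶·sin43° ≈ 2.455×10⁶ m/s.
r = m v⊥/(|q|B) = (1.673×10⁻²⁷)(2.455×10⁶)/((1.602×10⁻¹⁹)(0.0269)) ≈ 0.953 m.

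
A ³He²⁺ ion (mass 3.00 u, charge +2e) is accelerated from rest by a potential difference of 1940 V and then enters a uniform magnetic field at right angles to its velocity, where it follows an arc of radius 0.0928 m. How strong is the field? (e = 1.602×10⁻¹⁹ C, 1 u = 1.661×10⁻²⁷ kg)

B ≈ 0.0837 T

v = √(2|q|V/m) = √(2·3.204×10⁻¹⁹·1940/4.983×10⁻²⁷) ≈ 4.995×10⁵ m/s.
B = mv/(|q|r) = (4.983×10⁻²⁷)(4.995×10⁵)/((3.204×10⁻¹⁹)(0.0928)) ≈ 0.0837 T.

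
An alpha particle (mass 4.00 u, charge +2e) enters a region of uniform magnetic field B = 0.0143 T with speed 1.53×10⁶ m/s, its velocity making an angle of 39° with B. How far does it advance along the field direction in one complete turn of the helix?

p ≈ 10.8 m

v∥ = v cosθ = 1.53×10⁶·cos39° ≈ 1.189×10⁶ m/s.
T = 2πm/(|q|B) = 2π(6.644×10⁻²⁷)/((3.204×10⁻¹⁹)(0.0143)) ≈ 9.111×10⁻⁶ s.
pitch = v∥ T = (1.189×10⁶)(9.111×10⁻⁶) ≈ 10.8 m.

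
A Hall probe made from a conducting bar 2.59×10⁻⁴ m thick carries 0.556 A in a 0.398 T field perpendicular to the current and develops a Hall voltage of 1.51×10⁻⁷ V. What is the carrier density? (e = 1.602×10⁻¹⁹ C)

From V_H = IB/(n e t), n = IB/(V_H e t).
n = (0.556)(0.398)/((1.51×10⁻⁷)(1.602×10⁻¹⁹)(2.59×10⁻⁴)) ≈ 3.53×10²⁸ m⁻³.

n ≈ 3.53×10²⁸ m⁻³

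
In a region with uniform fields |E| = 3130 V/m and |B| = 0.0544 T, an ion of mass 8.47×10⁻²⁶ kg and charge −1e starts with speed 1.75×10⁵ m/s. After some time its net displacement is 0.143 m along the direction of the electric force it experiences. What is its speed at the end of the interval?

v_f ≈ 1.80×10⁵ m/s

B does no work; ΔKE = |q|E d.
½mv_f² = ½mv₀² + |q|Ed = ½(8.47×10⁻²⁶)(1.75×10⁵)² + (1.602×10⁻¹⁹)(3130)(0.143) ≈ 1.297×10⁻¹⁵ J + 7.170×10⁻¹⁷ J ≈ 1.369×10⁻¹⁵ J.
v_f = √(2·1.369×10⁻¹⁵/8.47×10⁻²⁶) ≈ 1.80×10⁵ m/s.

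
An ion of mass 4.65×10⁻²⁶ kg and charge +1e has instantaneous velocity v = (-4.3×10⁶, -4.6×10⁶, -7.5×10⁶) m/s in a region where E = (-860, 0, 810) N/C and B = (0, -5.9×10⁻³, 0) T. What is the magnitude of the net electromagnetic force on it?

v×B = (-4.42×10⁴, 0, 2.54×10⁴) N/C.
E + v×B = (-4.51×10⁴, 0, 2.62×10⁴) N/C.
F = q(E + v×B) = (1.602×10⁻¹⁹ C)·(-4.51×10⁴, 0, 2.62×10⁴) = (-7.23×10⁻¹⁵, 0, 4.19×10⁻¹⁵) N.
|F| = 8.36×10⁻¹⁵ N.

|F| ≈ 8.36×10⁻¹⁵ N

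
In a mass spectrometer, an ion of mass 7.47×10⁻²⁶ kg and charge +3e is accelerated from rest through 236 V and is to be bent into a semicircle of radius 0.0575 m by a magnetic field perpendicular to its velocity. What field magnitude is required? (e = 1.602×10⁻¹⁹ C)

B ≈ 0.149 T

v = √(2|q|V/m) = √(2·4.806×10⁻¹⁹·236/7.47×10⁻²⁶) ≈ 5.511×10⁴ m/s.
B = mv/(|q|r) = (7.47×10⁻²⁶)(5.511×10⁴)/((4.806×10⁻¹⁹)(0.0575)) ≈ 0.149 T.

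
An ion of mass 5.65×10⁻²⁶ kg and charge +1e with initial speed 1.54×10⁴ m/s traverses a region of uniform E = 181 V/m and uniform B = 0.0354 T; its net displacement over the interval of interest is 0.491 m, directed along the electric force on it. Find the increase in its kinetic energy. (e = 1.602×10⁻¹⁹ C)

ΔKE ≈ 1.42×10⁻¹⁷ J

The magnetic force is always ⟂ v and does no work; only the electric force changes KE.
ΔKE = F_E · d = |q|E d = (1.602×10⁻¹⁹)(181)(0.491) ≈ 1.42×10⁻¹⁷ J.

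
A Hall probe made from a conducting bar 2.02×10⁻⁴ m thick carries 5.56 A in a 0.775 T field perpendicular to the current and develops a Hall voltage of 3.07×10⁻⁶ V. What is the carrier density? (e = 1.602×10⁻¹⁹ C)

From V_H = IB/(n e t), n = IB/(V_H e t).
n = (5.56)(0.775)/((3.07×10⁻⁶)(1.602×10⁻¹⁹)(2.02×10⁻⁴)) ≈ 4.34×10²⁸ m⁻³.

n ≈ 4.34×10²⁸ m⁻³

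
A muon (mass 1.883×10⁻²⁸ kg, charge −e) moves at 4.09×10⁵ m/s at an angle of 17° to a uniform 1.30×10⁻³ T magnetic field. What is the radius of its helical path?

v⊥ = v sinθ = 4.09×10⁵·sin17° ≈ 1.196×10⁵ m/s.
r = m v⊥/(|q|B) = (1.883×10⁻²⁸)(1.196×10⁵)/((1.602×10⁻¹⁹)(1.30×10⁻³)) ≈ 0.108 m.

r ≈ 0.108 m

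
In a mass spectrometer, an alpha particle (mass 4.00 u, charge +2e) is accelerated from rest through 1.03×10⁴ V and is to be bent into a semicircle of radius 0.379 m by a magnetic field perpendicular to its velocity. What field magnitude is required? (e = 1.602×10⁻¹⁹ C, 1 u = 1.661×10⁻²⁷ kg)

B ≈ 0.0545 T

v = √(2|q|V/m) = √(2·3.204×10⁻¹⁹·1.03×10⁴/6.644×10⁻²⁷) ≈ 9.967×10⁵ m/s.
B = mv/(|q|r) = (6.644×10⁻²⁷)(9.967×10⁵)/((3.204×10⁻¹⁹)(0.379)) ≈ 0.0545 T.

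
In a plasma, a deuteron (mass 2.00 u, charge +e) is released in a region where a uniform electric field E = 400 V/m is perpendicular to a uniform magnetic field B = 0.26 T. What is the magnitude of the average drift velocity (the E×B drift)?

The E×B drift speed is v_d = E/B.
v_d = 400/0.26 = 1500 m/s.

v_d ≈ 1500 m/s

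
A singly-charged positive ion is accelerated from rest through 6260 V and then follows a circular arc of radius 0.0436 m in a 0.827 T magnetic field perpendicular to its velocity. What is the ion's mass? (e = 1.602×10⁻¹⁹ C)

Combine |q|V = ½mv² and r = mv/(|q|B): eliminate v to get m = qB²r²/(2V).
m = (1.602×10⁻¹⁹)(0.827)²(0.0436)²/(2·6260) ≈ 1.66×10⁻²⁶ kg.

m ≈ 1.66×10⁻²⁶ kg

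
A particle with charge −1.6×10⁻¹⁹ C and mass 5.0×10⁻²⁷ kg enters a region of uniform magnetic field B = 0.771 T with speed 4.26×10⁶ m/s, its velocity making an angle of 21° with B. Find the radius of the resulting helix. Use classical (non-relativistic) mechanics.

v⊥ = v sinθ = 4.26×10⁶·sin21° ≈ 1.527×10⁶ m/s.
r = m v⊥/(|q|B) = (5.0×10⁻²⁷)(1.527×10⁶)/((1.6×10⁻¹⁹)(0.771)) ≈ 0.0619 m.

r ≈ 0.0619 m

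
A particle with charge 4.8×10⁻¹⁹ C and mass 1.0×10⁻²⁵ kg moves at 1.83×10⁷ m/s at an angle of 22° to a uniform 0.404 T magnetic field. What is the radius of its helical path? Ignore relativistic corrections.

r ≈ 3.54 m

v⊥ = v sinθ = 1.83×10⁷·sin22° ≈ 6.855×10⁶ m/s.
r = m v⊥/(|q|B) = (1.0×10⁻²⁵)(6.855×10⁶)/((4.8×10⁻¹⁹)(0.404)) ≈ 3.54 m.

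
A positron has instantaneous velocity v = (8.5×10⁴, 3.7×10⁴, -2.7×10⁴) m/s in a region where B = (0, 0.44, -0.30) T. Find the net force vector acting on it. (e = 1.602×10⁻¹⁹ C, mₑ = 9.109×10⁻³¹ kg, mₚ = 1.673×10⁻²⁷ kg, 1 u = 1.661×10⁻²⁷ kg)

v×B = (780, 2.55×10⁴, 3.74×10⁴) N/C.
F = q v×B = (1.602×10⁻¹⁹ C)·(780, 2.55×10⁴, 3.74×10⁴) = (1.25×10⁻¹⁶, 4.09×10⁻¹⁵, 5.99×10⁻¹⁵) N.

F ≈ (1.25×10⁻¹⁶, 4.09×10⁻¹⁵, 5.99×10⁻¹⁵) N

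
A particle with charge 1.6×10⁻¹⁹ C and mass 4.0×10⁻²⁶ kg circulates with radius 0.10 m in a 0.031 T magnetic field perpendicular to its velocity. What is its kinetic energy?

v = |q|Br/m, then KE = ½mv² = (qBr)²/(2m).
v = (1.6×10⁻¹⁹)(0.031)(0.10)/4.0×10⁻²⁶ ≈ 1.240×10⁴ m/s.
KE = ½(4.0×10⁻²⁶)(1.240×10⁴)² ≈ 3.1×10⁻¹⁸ J.

KE ≈ 3.1×10⁻¹⁸ J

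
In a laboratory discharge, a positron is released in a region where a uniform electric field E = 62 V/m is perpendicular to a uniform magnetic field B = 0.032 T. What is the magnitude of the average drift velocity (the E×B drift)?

The steady drift has the magnetic force balancing the electric force, so v_d = E/B.
v_d = 62/0.032 = 1900 m/s.

v_d ≈ 1900 m/s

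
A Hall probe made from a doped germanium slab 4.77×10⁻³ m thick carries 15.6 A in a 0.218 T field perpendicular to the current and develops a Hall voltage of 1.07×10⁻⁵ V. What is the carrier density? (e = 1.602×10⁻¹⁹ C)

From V_H = IB/(n e t), n = IB/(V_H e t).
n = (15.6)(0.218)/((1.07×10⁻⁵)(1.602×10⁻¹⁹)(4.77×10⁻³)) ≈ 4.16×10²⁶ m⁻³.

n ≈ 4.16×10²⁶ m⁻³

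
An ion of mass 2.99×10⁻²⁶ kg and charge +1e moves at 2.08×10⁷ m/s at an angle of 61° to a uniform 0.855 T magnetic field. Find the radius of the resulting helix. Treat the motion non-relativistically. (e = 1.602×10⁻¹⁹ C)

v⊥ = v sinθ = 2.08×10⁷·sin61° ≈ 1.819×10⁷ m/s.
r = m v⊥/(|q|B) = (2.99×10⁻²⁶)(1.819×10⁷)/((1.602×10⁻¹⁹)(0.855)) ≈ 3.97 m.

r ≈ 3.97 m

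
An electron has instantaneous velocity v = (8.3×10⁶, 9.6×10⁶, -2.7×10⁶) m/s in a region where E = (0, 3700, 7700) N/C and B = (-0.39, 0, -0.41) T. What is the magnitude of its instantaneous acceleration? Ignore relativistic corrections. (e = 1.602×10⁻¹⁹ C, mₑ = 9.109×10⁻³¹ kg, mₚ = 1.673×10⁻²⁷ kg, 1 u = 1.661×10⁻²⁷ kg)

|a| ≈ 1.24×10¹⁸ m/s²

v×B = (-3.94×10⁶, 4.46×10⁶, 3.74×10⁶) N/C.
E + v×B = (-3.94×10⁶, 4.46×10⁶, 3.75×10⁶) N/C.
F = q(E + v×B) = (−1.602×10⁻¹⁹ C)·(-3.94×10⁶, 4.46×10⁶, 3.75×10⁶) = (6.31×10⁻¹³, -7.14×10⁻¹³, -6.01×10⁻¹³) N.
|a| = |F|/m = 1.127×10⁻¹²/9.109×10⁻³¹ ≈ 1.24×10¹⁸ m/s².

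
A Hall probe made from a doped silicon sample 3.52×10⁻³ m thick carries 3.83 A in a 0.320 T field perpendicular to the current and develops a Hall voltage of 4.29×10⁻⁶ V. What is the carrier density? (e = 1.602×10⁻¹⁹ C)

From V_H = IB/(n e t), n = IB/(V_H e t).
n = (3.83)(0.320)/((4.29×10⁻⁶)(1.602×10⁻¹⁹)(3.52×10⁻³)) ≈ 5.07×10²⁶ m⁻³.

n ≈ 5.07×10²⁶ m⁻³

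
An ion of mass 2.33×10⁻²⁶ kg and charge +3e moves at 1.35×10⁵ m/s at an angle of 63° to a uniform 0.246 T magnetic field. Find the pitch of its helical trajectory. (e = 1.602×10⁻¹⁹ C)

v∥ = v cosθ = 1.35×10⁵·cos63° ≈ 6.129×10⁴ m/s.
T = 2πm/(|q|B) = 2π(2.33×10⁻²⁶)/((4.806×10⁻¹⁹)(0.246)) ≈ 1.238×10⁻⁶ s.
pitch = v∥ T = (6.129×10⁴)(1.238×10⁻⁶) ≈ 0.0759 m.

p ≈ 0.0759 m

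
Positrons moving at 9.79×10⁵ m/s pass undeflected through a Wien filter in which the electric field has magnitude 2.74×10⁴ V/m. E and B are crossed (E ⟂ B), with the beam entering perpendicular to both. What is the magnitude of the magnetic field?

Balance of forces in the selector: qE = qvB ⇒ B = E/v.
B = 2.74×10⁴/9.79×10⁵ = 0.0280 T.

B = 0.0280 T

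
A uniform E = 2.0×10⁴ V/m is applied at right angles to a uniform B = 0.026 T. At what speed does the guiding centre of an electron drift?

The steady drift has the magnetic force balancing the electric force, so v_d = E/B.
v_d = 2.0×10⁴/0.026 = 7.7×10⁵ m/s.

v_d ≈ 7.7×10⁵ m/s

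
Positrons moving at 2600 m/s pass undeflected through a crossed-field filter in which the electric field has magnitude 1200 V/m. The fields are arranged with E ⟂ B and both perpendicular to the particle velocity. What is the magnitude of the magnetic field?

B = 0.46 T

Balance of forces in the selector: qE = qvB ⇒ B = E/v.
B = 1200/2600 = 0.46 T.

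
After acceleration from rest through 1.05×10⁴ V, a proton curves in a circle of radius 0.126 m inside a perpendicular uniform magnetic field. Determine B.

B ≈ 0.118 T

v = √(2|q|V/m) = √(2·1.602×10⁻¹⁹·1.05×10⁴/1.673×10⁻²⁷) ≈ 1.418×10⁶ m/s.
B = mv/(|q|r) = (1.673×10⁻²⁷)(1.418×10⁶)/((1.602×10⁻¹⁹)(0.126)) ≈ 0.118 T.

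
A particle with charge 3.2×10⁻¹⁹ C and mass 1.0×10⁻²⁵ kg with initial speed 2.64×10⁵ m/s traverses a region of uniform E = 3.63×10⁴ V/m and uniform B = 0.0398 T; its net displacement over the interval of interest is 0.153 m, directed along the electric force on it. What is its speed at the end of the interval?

v_f ≈ 3.24×10⁵ m/s

B does no work; ΔKE = |q|E d.
½mv_f² = ½mv₀² + |q|Ed = ½(1.0×10⁻²⁵)(2.64×10⁵)² + (3.2×10⁻¹⁹)(3.63×10⁴)(0.153) ≈ 3.485×10⁻¹⁵ J + 1.777×10⁻¹⁵ J ≈ 5.262×10⁻¹⁵ J.
v_f = √(2·5.262×10⁻¹⁵/1.0×10⁻²⁵) ≈ 3.24×10⁵ m/s.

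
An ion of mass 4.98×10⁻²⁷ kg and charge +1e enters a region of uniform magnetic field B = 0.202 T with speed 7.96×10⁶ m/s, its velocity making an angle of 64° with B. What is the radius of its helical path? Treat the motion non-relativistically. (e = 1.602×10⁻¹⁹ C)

v⊥ = v sinθ = 7.96×10⁶·sin64° ≈ 7.154×10⁶ m/s.
r = m v⊥/(|q|B) = (4.98×10⁻²⁷)(7.154×10⁶)/((1.602×10⁻¹⁹)(0.202)) ≈ 1.10 m.

r ≈ 1.10 m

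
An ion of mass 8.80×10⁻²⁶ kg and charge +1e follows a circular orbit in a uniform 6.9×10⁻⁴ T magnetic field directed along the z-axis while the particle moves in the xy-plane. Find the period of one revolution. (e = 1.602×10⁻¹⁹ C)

The cyclotron period depends only on m, q, B: T = 2πm/(|q|B).
T = 2π(8.80×10⁻²⁶)/((1.602×10⁻¹⁹)(6.9×10⁻⁴)) ≈ 5.0×10⁻³ s.

T ≈ 5.0×10⁻³ s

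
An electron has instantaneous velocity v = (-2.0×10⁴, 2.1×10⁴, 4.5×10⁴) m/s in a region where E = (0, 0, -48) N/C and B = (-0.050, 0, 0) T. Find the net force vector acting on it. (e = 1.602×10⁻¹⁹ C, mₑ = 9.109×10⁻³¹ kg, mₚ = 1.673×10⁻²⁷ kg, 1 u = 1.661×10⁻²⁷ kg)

F ≈ (0, 3.60×10⁻¹⁶, -1.61×10⁻¹⁶) N

v×B = (0, -2250, 1050) N/C.
E + v×B = (0, -2250, 1000) N/C.
F = q(E + v×B) = (−1.602×10⁻¹⁹ C)·(0, -2250, 1000) = (0, 3.60×10⁻¹⁶, -1.61×10⁻¹⁶) N.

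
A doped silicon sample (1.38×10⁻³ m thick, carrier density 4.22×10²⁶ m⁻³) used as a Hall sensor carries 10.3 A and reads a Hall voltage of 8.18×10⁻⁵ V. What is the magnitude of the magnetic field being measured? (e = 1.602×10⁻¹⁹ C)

From V_H = IB/(n e t), B = V_H n e t / I.
B = (8.18×10⁻⁵)(4.22×10²⁶)(1.602×10⁻¹⁹)(1.38×10⁻³)/10.3 ≈ 0.741 T.

B ≈ 0.741 T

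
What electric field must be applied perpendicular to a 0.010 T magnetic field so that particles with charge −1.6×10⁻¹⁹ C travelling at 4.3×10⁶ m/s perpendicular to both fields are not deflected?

E = 4.3×10⁴ V/m

For straight-line motion qE = qvB, so E = vB.
E = 4.3×10⁶ × 0.010 = 4.3×10⁴ V/m.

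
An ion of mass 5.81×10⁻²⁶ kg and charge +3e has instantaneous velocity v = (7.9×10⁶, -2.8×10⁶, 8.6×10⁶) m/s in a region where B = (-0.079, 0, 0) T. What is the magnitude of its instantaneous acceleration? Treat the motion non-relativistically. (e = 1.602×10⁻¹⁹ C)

|a| ≈ 5.91×10¹² m/s²

v×B = (0, -6.79×10⁵, -2.21×10⁵) N/C.
F = q v×B = (4.806×10⁻¹⁹ C)·(0, -6.79×10⁵, -2.21×10⁵) = (0, -3.27×10⁻¹³, -1.06×10⁻¹³) N.
|a| = |F|/m = 3.434×10⁻¹³/5.81×10⁻²⁶ ≈ 5.91×10¹² m/s².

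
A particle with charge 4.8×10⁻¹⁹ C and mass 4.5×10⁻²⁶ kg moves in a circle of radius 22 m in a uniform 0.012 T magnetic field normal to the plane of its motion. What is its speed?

v ≈ 2.8×10⁶ m/s

From |q|vB = mv²/r, v = |q|Br/m.
v = (4.8×10⁻¹⁹)(0.012)(22)/4.5×10⁻²⁶ ≈ 2.8×10⁶ m/s.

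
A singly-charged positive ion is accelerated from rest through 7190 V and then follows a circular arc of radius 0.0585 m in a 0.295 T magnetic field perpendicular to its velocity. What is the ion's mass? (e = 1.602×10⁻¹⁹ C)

Combine |q|V = ½mv² and r = mv/(|q|B): eliminate v to get m = qB²r²/(2V).
m = (1.602×10⁻¹⁹)(0.295)²(0.0585)²/(2·7190) ≈ 3.32×10⁻²⁷ kg.

m ≈ 3.32×10⁻²⁷ kg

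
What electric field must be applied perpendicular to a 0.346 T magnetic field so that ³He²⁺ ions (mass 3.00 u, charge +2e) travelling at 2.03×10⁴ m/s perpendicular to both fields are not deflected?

For straight-line motion qE = qvB, so E = vB.
E = 2.03×10⁴ × 0.346 = 7020 V/m.

E = 7020 V/m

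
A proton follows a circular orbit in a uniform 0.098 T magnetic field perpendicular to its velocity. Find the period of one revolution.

The cyclotron period depends only on m, q, B: T = 2πm/(|q|B).
T = 2π(1.673×10⁻²⁷)/((1.602×10⁻¹⁹)(0.098)) ≈ 6.7×10⁻⁷ s.

T ≈ 6.7×10⁻⁷ s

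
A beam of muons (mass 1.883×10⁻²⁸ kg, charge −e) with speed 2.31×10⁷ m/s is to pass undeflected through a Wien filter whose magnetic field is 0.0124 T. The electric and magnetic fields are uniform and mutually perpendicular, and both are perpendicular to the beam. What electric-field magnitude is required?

E = 2.86×10⁵ V/m

For straight-line motion qE = qvB, so E = vB.
E = 2.31×10⁷ × 0.0124 = 2.86×10⁵ V/m.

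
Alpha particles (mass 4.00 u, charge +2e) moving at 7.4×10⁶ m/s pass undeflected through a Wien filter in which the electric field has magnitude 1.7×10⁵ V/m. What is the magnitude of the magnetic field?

Balance of forces in the selector: qE = qvB ⇒ B = E/v.
B = 1.7×10⁵/7.4×10⁶ = 0.023 T.

B = 0.023 T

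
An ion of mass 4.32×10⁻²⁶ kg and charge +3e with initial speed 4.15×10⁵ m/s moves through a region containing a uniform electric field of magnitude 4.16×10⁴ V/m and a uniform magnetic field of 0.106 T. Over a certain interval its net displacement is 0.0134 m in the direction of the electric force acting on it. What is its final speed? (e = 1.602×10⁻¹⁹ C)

v_f ≈ 4.30×10⁵ m/s

B does no work; ΔKE = |q|E d.
½mv_f² = ½mv₀² + |q|Ed = ½(4.32×10⁻²⁶)(4.15×10⁵)² + (4.806×10⁻¹⁹)(4.16×10⁴)(0.0134) ≈ 3.720×10⁻¹⁵ J + 2.679×10⁻¹⁶ J ≈ 3.988×10⁻¹⁵ J.
v_f = √(2·3.988×10⁻¹⁵/4.32×10⁻²⁶) ≈ 4.30×10⁵ m/s.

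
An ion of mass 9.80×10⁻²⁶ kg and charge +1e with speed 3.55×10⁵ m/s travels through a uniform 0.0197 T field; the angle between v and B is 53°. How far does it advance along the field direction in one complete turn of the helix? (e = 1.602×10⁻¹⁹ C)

p ≈ 41.7 m

v∥ = v cosθ = 3.55×10⁵·cos53° ≈ 2.136×10⁵ m/s.
T = 2πm/(|q|B) = 2π(9.80×10⁻²⁶)/((1.602×10⁻¹⁹)(0.0197)) ≈ 1.951×10⁻⁴ s.
pitch = v∥ T = (2.136×10⁵)(1.951×10⁻⁴) ≈ 41.7 m.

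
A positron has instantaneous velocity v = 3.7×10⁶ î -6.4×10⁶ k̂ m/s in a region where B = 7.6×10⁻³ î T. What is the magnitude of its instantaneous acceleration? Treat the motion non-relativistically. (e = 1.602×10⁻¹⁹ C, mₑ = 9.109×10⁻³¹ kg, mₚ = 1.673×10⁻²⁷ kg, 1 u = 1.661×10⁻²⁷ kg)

|a| ≈ 8.55×10¹⁵ m/s²

v×B = (0, -4.86×10⁴, 0) N/C.
F = q v×B = (1.602×10⁻¹⁹ C)·(0, -4.86×10⁴, 0) = (0, -7.79×10⁻¹⁵, 0) N.
|a| = |F|/m = 7.792×10⁻¹⁵/9.109×10⁻³¹ ≈ 8.55×10¹⁵ m/s².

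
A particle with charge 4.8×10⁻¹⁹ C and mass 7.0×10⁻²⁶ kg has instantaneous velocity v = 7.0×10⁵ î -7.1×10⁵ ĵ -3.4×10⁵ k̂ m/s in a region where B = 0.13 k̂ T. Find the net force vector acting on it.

F ≈ (-4.43×10⁻¹⁴, -4.37×10⁻¹⁴, 0) N

v×B = (-9.23×10⁴, -9.10×10⁴, 0) N/C.
F = q v×B = (4.8×10⁻¹⁹ C)·(-9.23×10⁴, -9.10×10⁴, 0) = (-4.43×10⁻¹⁴, -4.37×10⁻¹⁴, 0) N.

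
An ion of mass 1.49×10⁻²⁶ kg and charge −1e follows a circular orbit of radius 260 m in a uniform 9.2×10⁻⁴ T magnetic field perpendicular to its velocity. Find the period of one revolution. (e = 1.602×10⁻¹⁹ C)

The cyclotron period depends only on m, q, B: T = 2πm/(|q|B).
T = 2π(1.49×10⁻²⁶)/((1.602×10⁻¹⁹)(9.2×10⁻⁴)) ≈ 6.4×10⁻⁴ s.

T ≈ 6.4×10⁻⁴ s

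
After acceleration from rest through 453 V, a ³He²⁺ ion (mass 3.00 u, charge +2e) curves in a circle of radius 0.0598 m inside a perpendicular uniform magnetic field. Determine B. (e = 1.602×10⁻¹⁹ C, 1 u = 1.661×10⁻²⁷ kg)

B ≈ 0.0628 T

v = √(2|q|V/m) = √(2·3.204×10⁻¹⁹·453/4.983×10⁻²⁷) ≈ 2.414×10⁵ m/s.
B = mv/(|q|r) = (4.983×10⁻²⁷)(2.414×10⁵)/((3.204×10⁻¹⁹)(0.0598)) ≈ 0.0628 T.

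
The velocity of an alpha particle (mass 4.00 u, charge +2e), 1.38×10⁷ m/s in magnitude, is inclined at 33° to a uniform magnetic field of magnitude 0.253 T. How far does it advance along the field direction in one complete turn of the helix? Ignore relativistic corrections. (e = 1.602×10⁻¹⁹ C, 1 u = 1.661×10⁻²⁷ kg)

p ≈ 5.96 m

v∥ = v cosθ = 1.38×10⁷·cos33° ≈ 1.157×10⁷ m/s.
T = 2πm/(|q|B) = 2π(6.644×10⁻²⁷)/((3.204×10⁻¹⁹)(0.253)) ≈ 5.150×10⁻⁷ s.
pitch = v∥ T = (1.157×10⁷)(5.150×10⁻⁷) ≈ 5.96 m.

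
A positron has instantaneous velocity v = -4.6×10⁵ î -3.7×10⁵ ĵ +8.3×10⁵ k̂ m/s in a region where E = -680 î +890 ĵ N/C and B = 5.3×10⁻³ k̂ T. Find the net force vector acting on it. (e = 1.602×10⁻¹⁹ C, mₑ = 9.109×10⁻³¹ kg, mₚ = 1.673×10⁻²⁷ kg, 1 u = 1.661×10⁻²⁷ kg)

v×B = (-1960, 2440, 0) N/C.
E + v×B = (-2640, 3330, 0) N/C.
F = q(E + v×B) = (1.602×10⁻¹⁹ C)·(-2640, 3330, 0) = (-4.23×10⁻¹⁶, 5.33×10⁻¹⁶, 0) N.

F ≈ (-4.23×10⁻¹⁶, 5.33×10⁻¹⁶, 0) N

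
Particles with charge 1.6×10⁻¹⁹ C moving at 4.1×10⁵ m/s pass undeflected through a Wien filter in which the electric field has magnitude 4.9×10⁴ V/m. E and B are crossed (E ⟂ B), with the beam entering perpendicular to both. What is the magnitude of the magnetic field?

Balance of forces in the selector: qE = qvB ⇒ B = E/v.
B = 4.9×10⁴/4.1×10⁵ = 0.12 T.

B = 0.12 T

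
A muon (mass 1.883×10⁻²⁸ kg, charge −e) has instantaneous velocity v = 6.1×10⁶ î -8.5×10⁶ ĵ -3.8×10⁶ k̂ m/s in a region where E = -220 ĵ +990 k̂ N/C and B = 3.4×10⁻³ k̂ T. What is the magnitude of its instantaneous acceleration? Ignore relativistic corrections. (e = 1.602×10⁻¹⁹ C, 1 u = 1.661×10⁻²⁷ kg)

|a| ≈ 3.04×10¹³ m/s²

v×B = (-2.89×10⁴, -2.07×10⁴, 0) N/C.
E + v×B = (-2.89×10⁴, -2.10×10⁴, 990) N/C.
F = q(E + v×B) = (−1.602×10⁻¹⁹ C)·(-2.89×10⁴, -2.10×10⁴, 990) = (4.63×10⁻¹⁵, 3.36×10⁻¹⁵, -1.59×10⁻¹⁶) N.
|a| = |F|/m = 5.721×10⁻¹⁵/1.883×10⁻²⁸ ≈ 3.04×10¹³ m/s².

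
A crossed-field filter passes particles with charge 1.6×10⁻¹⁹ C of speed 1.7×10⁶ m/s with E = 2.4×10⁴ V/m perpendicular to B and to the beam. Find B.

B = 0.014 T

Balance of forces in the selector: qE = qvB ⇒ B = E/v.
B = 2.4×10⁴/1.7×10⁶ = 0.014 T.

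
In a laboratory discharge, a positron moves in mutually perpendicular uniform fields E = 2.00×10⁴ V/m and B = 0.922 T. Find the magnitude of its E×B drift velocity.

The E×B drift speed is v_d = E/B.
v_d = 2.00×10⁴/0.922 = 2.17×10⁴ m/s.

v_d ≈ 2.17×10⁴ m/s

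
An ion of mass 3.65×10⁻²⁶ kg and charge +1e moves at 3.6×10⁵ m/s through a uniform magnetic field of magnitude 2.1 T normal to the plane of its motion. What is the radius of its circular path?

The magnetic force provides the centripetal force: |q|vB = mv²/r.
r = mv/(|q|B) = (3.65×10⁻²⁶)(3.6×10⁵)/((1.602×10⁻¹⁹)(2.1)) ≈ 0.039 m.

r ≈ 0.039 m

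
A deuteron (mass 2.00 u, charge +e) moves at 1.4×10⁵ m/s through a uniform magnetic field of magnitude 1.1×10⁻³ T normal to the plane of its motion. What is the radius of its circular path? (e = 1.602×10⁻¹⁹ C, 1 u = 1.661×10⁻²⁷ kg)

The magnetic force provides the centripetal force: |q|vB = mv²/r.
r = mv/(|q|B) = (3.322×10⁻²⁷)(1.4×10⁵)/((1.602×10⁻¹⁹)(1.1×10⁻³)) ≈ 2.6 m.

r ≈ 2.6 m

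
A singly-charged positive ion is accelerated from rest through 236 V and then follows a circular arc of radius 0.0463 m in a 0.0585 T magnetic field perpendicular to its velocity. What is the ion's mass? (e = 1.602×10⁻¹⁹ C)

m ≈ 2.49×10⁻²⁷ kg

Combine |q|V = ½mv² and r = mv/(|q|B): eliminate v to get m = qB²r²/(2V).
m = (1.602×10⁻¹⁹)(0.0585)²(0.0463)²/(2·236) ≈ 2.49×10⁻²⁷ kg.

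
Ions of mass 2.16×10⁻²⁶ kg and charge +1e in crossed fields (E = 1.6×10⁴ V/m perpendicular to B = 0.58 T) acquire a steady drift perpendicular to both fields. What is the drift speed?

The E×B drift speed is v_d = E/B.
v_d = 1.6×10⁴/0.58 = 2.8×10⁴ m/s.

v_d ≈ 2.8×10⁴ m/s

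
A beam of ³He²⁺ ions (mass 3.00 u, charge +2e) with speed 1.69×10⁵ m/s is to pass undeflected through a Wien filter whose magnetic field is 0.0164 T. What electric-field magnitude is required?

For straight-line motion qE = qvB, so E = vB.
E = 1.69×10⁵ × 0.0164 = 2770 V/m.

E = 2770 V/m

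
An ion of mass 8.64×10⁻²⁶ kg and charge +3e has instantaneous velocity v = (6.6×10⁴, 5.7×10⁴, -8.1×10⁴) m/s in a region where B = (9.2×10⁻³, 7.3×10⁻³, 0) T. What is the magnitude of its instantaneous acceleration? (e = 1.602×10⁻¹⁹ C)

v×B = (591, -745, -42.6) N/C.
F = q v×B = (4.806×10⁻¹⁹ C)·(591, -745, -42.6) = (2.84×10⁻¹⁶, -3.58×10⁻¹⁶, -2.05×10⁻¹⁷) N.
|a| = |F|/m = 4.576×10⁻¹⁶/8.64×10⁻²⁶ ≈ 5.30×10⁹ m/s².

|a| ≈ 5.30×10⁹ m/s²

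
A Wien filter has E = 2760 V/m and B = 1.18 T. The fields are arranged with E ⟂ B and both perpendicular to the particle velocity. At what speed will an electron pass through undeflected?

Zero net Lorentz force requires |qE| = |q v×B|, i.e. E = vB.
v = E/B = 2760/1.18 = 2340 m/s.

v = 2340 m/s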